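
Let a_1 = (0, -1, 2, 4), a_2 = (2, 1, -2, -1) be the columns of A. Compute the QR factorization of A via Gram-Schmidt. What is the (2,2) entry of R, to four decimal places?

r_{22} = 2.4785

a_1 = (0, -1, 2, 4); ‖a_1‖ = 4.5826, so q_1 = (0.0000, -0.2182, 0.4364, 0.8729).
q_1·a_2 = 0.0000·2 + (-0.2182)·1 + 0.4364·(-2) + 0.8729·(-1) = -1.9640.
u_2 = a_2 + 1.9640·q_1 = (2.0000, 0.5714, -1.1429, 0.7143).
r_{22} = ‖u_2‖ = 2.4785.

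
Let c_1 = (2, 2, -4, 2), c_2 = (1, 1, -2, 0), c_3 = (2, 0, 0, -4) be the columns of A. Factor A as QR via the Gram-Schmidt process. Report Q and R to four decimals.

Q = [[0.3780, 0.1543, 0.9129], [0.3780, 0.1543, -0.1826], [-0.7559, -0.3086, 0.3651], [0.3780, -0.9258, 0.0000]], R = [[5.2915, 2.2678, -0.7559], [0.0000, 0.9258, 4.0119], [0.0000, 0.0000, 1.8257]]

e_1 = c_1/‖c_1‖ = (2, 2, -4, 2)/5.2915 = (0.3780, 0.3780, -0.7559, 0.3780).
r_{12} = e_1·c_2 = 2.2678.
u_2 = c_2 − 2.2678·e_1 = (0.1429, 0.1429, -0.2857, -0.8571).
‖u_2‖ = 0.9258, so e_2 = (0.1543, 0.1543, -0.3086, -0.9258).
r_{13} = e_1·c_3 = -0.7559; r_{23} = e_2·c_3 = 4.0119.
u_3 = c_3 + 0.7559·e_1 − 4.0119·e_2 = (1.6667, -0.3333, 0.6667, 0.0000).
‖u_3‖ = 1.8257, so e_3 = (0.9129, -0.1826, 0.3651, 0.0000).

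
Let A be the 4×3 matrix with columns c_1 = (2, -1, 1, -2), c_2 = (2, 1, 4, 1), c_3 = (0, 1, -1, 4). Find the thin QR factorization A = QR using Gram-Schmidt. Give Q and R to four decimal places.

Q = [[0.6325, 0.2265, 0.6822], [-0.3162, 0.3397, -0.1861], [0.3162, 0.7926, -0.4341], [-0.6325, 0.4529, 0.5582]], R = [[3.1623, 1.5811, -3.1623], [0.0000, 4.4159, 1.3587], [0.0000, 0.0000, 2.4807]]

c_1 = (2, -1, 1, -2); ‖c_1‖ = 3.1623, so e_1 = (0.6325, -0.3162, 0.3162, -0.6325).
e_1·c_2 = 0.6325·2 + (-0.3162)·1 + 0.3162·4 + (-0.6325)·1 = 1.5811.
u_2 = c_2 − 1.5811·e_1 = (1.0000, 1.5000, 3.5000, 2.0000).
‖u_2‖ = 4.4159, so e_2 = (0.2265, 0.3397, 0.7926, 0.4529).
e_1·c_3 = 0.6325·0 + (-0.3162)·1 + 0.3162·(-1) + (-0.6325)·4 = -3.1623; e_2·c_3 = 0.2265·0 + 0.3397·1 + 0.7926·(-1) + 0.4529·4 = 1.3587.
u_3 = c_3 + 3.1623·e_1 − 1.3587·e_2 = (1.6923, -0.4615, -1.0769, 1.3846).
‖u_3‖ = 2.4807, so e_3 = (0.6822, -0.1861, -0.4341, 0.5582).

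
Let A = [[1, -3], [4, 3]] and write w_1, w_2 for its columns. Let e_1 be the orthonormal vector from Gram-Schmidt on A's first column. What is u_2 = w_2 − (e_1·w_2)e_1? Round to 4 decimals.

u_2 = (-3.5294, 0.8824)

w_1 = (1, 4); ‖w_1‖ = 4.1231, so e_1 = (0.2425, 0.9701).
e_1·w_2 = 0.2425·(-3) + 0.9701·3 = 2.1828.
u_2 = w_2 − 2.1828·e_1 = (-3.5294, 0.8824).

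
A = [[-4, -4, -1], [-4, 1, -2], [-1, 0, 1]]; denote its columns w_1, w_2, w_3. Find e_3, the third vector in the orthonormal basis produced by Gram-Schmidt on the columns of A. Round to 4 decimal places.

e_3 = (-0.0490, -0.1959, 0.9794)

e_1 = w_1/‖w_1‖ = (-4, -4, -1)/5.7446 = (-0.6963, -0.6963, -0.1741).
r_{12} = e_1·w_2 = 2.0889.
u_2 = w_2 − 2.0889·e_1 = (-2.5455, 2.4545, 0.3636).
‖u_2‖ = 3.5548, so e_2 = (-0.7161, 0.6905, 0.1023).
r_{13} = e_1·w_3 = 1.9149; r_{23} = e_2·w_3 = -0.5626.
u_3 = w_3 − 1.9149·e_1 + 0.5626·e_2 = (-0.0695, -0.2782, 1.3909).
‖u_3‖ = 1.4201, so e_3 = (-0.0490, -0.1959, 0.9794).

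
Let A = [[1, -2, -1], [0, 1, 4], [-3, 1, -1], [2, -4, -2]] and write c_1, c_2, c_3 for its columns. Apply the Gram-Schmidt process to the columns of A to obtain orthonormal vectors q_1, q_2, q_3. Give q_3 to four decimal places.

q_3 = (0.1138, 0.9483, 0.1897, 0.2276)

c_1 = (1, 0, -3, 2); ‖c_1‖ = 3.7417, so q_1 = (0.2673, 0.0000, -0.8018, 0.5345).
q_1·c_2 = 0.2673·(-2) + 0.0000·1 + (-0.8018)·1 + 0.5345·(-4) = -3.4744.
u_2 = c_2 + 3.4744·q_1 = (-1.0714, 1.0000, -1.7857, -2.1429).
‖u_2‖ = 3.1510, so q_2 = (-0.3400, 0.3174, -0.5667, -0.6801).
q_1·c_3 = 0.2673·(-1) + 0.0000·4 + (-0.8018)·(-1) + 0.5345·(-2) = -0.5345; q_2·c_3 = (-0.3400)·(-1) + 0.3174·4 + (-0.5667)·(-1) + (-0.6801)·(-2) = 3.5363.
u_3 = c_3 + 0.5345·q_1 − 3.5363·q_2 = (0.3453, 2.8777, 0.5755, 0.6906).
‖u_3‖ = 3.0346, so q_3 = (0.1138, 0.9483, 0.1897, 0.2276).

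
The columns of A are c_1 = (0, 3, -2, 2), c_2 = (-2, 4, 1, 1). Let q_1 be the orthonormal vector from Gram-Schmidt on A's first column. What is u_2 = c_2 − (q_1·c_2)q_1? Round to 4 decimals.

u_2 = (-2.0000, 1.8824, 2.4118, -0.4118)

q_1 = c_1/‖c_1‖ = (0, 3, -2, 2)/4.1231 = (0.0000, 0.7276, -0.4851, 0.4851).
r_{12} = q_1·c_2 = 2.9104.
u_2 = c_2 − 2.9104·q_1 = (-2.0000, 1.8824, 2.4118, -0.4118).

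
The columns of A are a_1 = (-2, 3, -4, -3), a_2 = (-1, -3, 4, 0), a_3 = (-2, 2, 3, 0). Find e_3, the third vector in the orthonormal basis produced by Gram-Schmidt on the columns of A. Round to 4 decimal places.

e_3 = (-0.2386, 0.7808, 0.5259, 0.2386)

e_1 = a_1/‖a_1‖ = (-2, 3, -4, -3)/6.1644 = (-0.3244, 0.4867, -0.6489, -0.4867).
r_{12} = e_1·a_2 = -3.7311.
u_2 = a_2 + 3.7311·e_1 = (-2.2105, -1.1842, 1.5789, -1.8158).
‖u_2‖ = 3.4755, so e_2 = (-0.6360, -0.3407, 0.4543, -0.5225).
r_{13} = e_1·a_3 = -0.3244; r_{23} = e_2·a_3 = 1.9535.
u_3 = a_3 + 0.3244·e_1 − 1.9535·e_2 = (-0.8627, 2.8235, 1.9020, 0.8627).
‖u_3‖ = 3.6164, so e_3 = (-0.2386, 0.7808, 0.5259, 0.2386).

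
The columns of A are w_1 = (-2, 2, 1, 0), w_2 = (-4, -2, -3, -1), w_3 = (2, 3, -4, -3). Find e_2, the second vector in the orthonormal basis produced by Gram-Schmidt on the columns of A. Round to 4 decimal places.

w_1 = (-2, 2, 1, 0); ‖w_1‖ = 3.0000, so e_1 = (-0.6667, 0.6667, 0.3333, 0.0000).
e_1·w_2 = (-0.6667)·(-4) + 0.6667·(-2) + 0.3333·(-3) + 0.0000·(-1) = 0.3333.
u_2 = w_2 − 0.3333·e_1 = (-3.7778, -2.2222, -3.1111, -1.0000).
‖u_2‖ = 5.4671, so e_2 = (-0.6910, -0.4065, -0.5691, -0.1829).

e_2 = (-0.6910, -0.4065, -0.5691, -0.1829)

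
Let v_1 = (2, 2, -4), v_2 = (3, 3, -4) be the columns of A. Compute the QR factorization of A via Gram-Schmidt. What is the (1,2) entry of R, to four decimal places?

v_1 = (2, 2, -4); ‖v_1‖ = 4.8990, so e_1 = (0.4082, 0.4082, -0.8165).
r_{12} = e_1·v_2 = 5.7155.

r_{12} = 5.7155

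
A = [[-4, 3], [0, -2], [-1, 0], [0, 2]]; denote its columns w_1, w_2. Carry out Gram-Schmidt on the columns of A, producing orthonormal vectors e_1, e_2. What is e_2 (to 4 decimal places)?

w_1 = (-4, 0, -1, 0); ‖w_1‖ = 4.1231, so e_1 = (-0.9701, 0.0000, -0.2425, 0.0000).
e_1·w_2 = (-0.9701)·3 + 0.0000·(-2) + (-0.2425)·0 + 0.0000·2 = -2.9104.
u_2 = w_2 + 2.9104·e_1 = (0.1765, -2.0000, -0.7059, 2.0000).
‖u_2‖ = 2.9205, so e_2 = (0.0604, -0.6848, -0.2417, 0.6848).

e_2 = (0.0604, -0.6848, -0.2417, 0.6848)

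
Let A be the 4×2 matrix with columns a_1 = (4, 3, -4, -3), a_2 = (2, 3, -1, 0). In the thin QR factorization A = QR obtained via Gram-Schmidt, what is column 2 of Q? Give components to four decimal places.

a_1 = (4, 3, -4, -3); ‖a_1‖ = 7.0711, so e_1 = (0.5657, 0.4243, -0.5657, -0.4243).
e_1·a_2 = 0.5657·2 + 0.4243·3 + (-0.5657)·(-1) + (-0.4243)·0 = 2.9698.
u_2 = a_2 − 2.9698·e_1 = (0.3200, 1.7400, 0.6800, 1.2600).
‖u_2‖ = 2.2760, so e_2 = (0.1406, 0.7645, 0.2988, 0.5536).

e_2 = (0.1406, 0.7645, 0.2988, 0.5536)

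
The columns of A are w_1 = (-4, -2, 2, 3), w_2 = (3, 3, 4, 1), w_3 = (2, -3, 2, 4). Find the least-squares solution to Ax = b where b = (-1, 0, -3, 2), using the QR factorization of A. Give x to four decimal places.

x = (-0.0137, -0.4040, 0.1160)

w_1 = (-4, -2, 2, 3); ‖w_1‖ = 5.7446, so q_1 = (-0.6963, -0.3482, 0.3482, 0.5222).
q_1·w_2 = (-0.6963)·3 + (-0.3482)·3 + 0.3482·4 + 0.5222·1 = -1.2185.
u_2 = w_2 + 1.2185·q_1 = (2.1515, 2.5758, 4.4242, 1.6364).
‖u_2‖ = 5.7892, so q_2 = (0.3716, 0.4449, 0.7642, 0.2827).
q_1·w_3 = (-0.6963)·2 + (-0.3482)·(-3) + 0.3482·2 + 0.5222·4 = 2.4371; q_2·w_3 = 0.3716·2 + 0.4449·(-3) + 0.7642·2 + 0.2827·4 = 2.0676.
u_3 = w_3 − 2.4371·q_1 − 2.0676·q_2 = (2.9286, -3.0714, -0.4286, 2.1429).
‖u_3‖ = 4.7734, so q_3 = (0.6135, -0.6434, -0.0898, 0.4489).
Qᵀb = (0.6963, -2.0990, 0.5537).
Back-substitute: x_3 = 0.5537/4.7734 = 0.1160.
x_2 = (-2.0990 − 2.0676·0.1160)/5.7892 = -0.4040.
x_1 = (0.6963 + 1.2185·(-0.4040) − 2.4371·0.1160)/5.7446 = -0.0137.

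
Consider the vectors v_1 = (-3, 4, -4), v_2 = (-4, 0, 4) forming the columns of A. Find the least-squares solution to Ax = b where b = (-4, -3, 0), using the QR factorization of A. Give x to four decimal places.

v_1 = (-3, 4, -4); ‖v_1‖ = 6.4031, so q_1 = (-0.4685, 0.6247, -0.6247).
q_1·v_2 = (-0.4685)·(-4) + 0.6247·0 + (-0.6247)·4 = -0.6247.
u_2 = v_2 + 0.6247·q_1 = (-4.2927, 0.3902, 3.6098).
‖u_2‖ = 5.6223, so q_2 = (-0.7635, 0.0694, 0.6420).
Qᵀb = (0.0000, 2.8458).
Back-substitute: x_2 = 2.8458/5.6223 = 0.5062.
x_1 = (0.0000 + 0.6247·0.5062)/6.4031 = 0.0494.

x = (0.0494, 0.5062)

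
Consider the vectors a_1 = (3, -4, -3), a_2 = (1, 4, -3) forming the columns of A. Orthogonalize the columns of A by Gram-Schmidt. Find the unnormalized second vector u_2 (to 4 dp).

u_2 = (1.3529, 3.5294, -3.3529)

a_1 = (3, -4, -3); ‖a_1‖ = 5.8310, so q_1 = (0.5145, -0.6860, -0.5145).
q_1·a_2 = 0.5145·1 + (-0.6860)·4 + (-0.5145)·(-3) = -0.6860.
u_2 = a_2 + 0.6860·q_1 = (1.3529, 3.5294, -3.3529).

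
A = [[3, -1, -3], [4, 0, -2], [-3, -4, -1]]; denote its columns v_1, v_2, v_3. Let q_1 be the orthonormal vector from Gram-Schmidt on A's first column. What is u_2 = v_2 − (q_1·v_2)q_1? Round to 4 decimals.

v_1 = (3, 4, -3); ‖v_1‖ = 5.8310, so q_1 = (0.5145, 0.6860, -0.5145).
q_1·v_2 = 0.5145·(-1) + 0.6860·0 + (-0.5145)·(-4) = 1.5435.
u_2 = v_2 − 1.5435·q_1 = (-1.7941, -1.0588, -3.2059).

u_2 = (-1.7941, -1.0588, -3.2059)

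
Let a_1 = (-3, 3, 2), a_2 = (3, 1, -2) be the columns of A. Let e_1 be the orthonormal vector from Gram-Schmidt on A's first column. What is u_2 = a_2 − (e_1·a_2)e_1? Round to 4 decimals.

u_2 = (1.6364, 2.3636, -1.0909)

a_1 = (-3, 3, 2); ‖a_1‖ = 4.6904, so e_1 = (-0.6396, 0.6396, 0.4264).
e_1·a_2 = (-0.6396)·3 + 0.6396·1 + 0.4264·(-2) = -2.1320.
u_2 = a_2 + 2.1320·e_1 = (1.6364, 2.3636, -1.0909).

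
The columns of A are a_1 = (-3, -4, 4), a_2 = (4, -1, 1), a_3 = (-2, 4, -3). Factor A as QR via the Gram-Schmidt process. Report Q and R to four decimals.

a_1 = (-3, -4, 4); ‖a_1‖ = 6.4031, so e_1 = (-0.4685, -0.6247, 0.6247).
e_1·a_2 = (-0.4685)·4 + (-0.6247)·(-1) + 0.6247·1 = -0.6247.
u_2 = a_2 + 0.6247·e_1 = (3.7073, -1.3902, 1.3902).
‖u_2‖ = 4.1964, so e_2 = (0.8835, -0.3313, 0.3313).
e_1·a_3 = (-0.4685)·(-2) + (-0.6247)·4 + 0.6247·(-3) = -3.4358; e_2·a_3 = 0.8835·(-2) + (-0.3313)·4 + 0.3313·(-3) = -4.0860.
u_3 = a_3 + 3.4358·e_1 + 4.0860·e_2 = (0.0000, 0.5000, 0.5000).
‖u_3‖ = 0.7071, so e_3 = (0.0000, 0.7071, 0.7071).

Q = [[-0.4685, 0.8835, 0.0000], [-0.6247, -0.3313, 0.7071], [0.6247, 0.3313, 0.7071]], R = [[6.4031, -0.6247, -3.4358], [0.0000, 4.1964, -4.0860], [0.0000, 0.0000, 0.7071]]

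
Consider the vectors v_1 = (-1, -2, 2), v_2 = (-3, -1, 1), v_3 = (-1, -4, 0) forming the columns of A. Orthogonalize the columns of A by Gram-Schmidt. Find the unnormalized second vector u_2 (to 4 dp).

u_2 = (-2.2222, 0.5556, -0.5556)

q_1 = v_1/‖v_1‖ = (-1, -2, 2)/3.0000 = (-0.3333, -0.6667, 0.6667).
r_{12} = q_1·v_2 = 2.3333.
u_2 = v_2 − 2.3333·q_1 = (-2.2222, 0.5556, -0.5556).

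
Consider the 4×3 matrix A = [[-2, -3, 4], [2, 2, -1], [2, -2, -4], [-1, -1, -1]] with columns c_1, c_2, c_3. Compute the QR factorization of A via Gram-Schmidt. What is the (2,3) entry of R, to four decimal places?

r_{23} = 1.1011

c_1 = (-2, 2, 2, -1); ‖c_1‖ = 3.6056, so e_1 = (-0.5547, 0.5547, 0.5547, -0.2774).
e_1·c_2 = (-0.5547)·(-3) + 0.5547·2 + 0.5547·(-2) + (-0.2774)·(-1) = 1.9415.
u_2 = c_2 − 1.9415·e_1 = (-1.9231, 0.9231, -3.0769, -0.4615).
‖u_2‖ = 3.7724, so e_2 = (-0.5098, 0.2447, -0.8156, -0.1223).
r_{23} = e_2·c_3 = 1.1011.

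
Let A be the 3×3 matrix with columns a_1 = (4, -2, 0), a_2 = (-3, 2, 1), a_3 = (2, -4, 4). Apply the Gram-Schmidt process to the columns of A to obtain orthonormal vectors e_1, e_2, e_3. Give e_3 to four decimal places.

a_1 = (4, -2, 0); ‖a_1‖ = 4.4721, so e_1 = (0.8944, -0.4472, 0.0000).
e_1·a_2 = 0.8944·(-3) + (-0.4472)·2 + 0.0000·1 = -3.5777.
u_2 = a_2 + 3.5777·e_1 = (0.2000, 0.4000, 1.0000).
‖u_2‖ = 1.0954, so e_2 = (0.1826, 0.3651, 0.9129).
e_1·a_3 = 0.8944·2 + (-0.4472)·(-4) + 0.0000·4 = 3.5777; e_2·a_3 = 0.1826·2 + 0.3651·(-4) + 0.9129·4 = 2.5560.
u_3 = a_3 − 3.5777·e_1 − 2.5560·e_2 = (-1.6667, -3.3333, 1.6667).
‖u_3‖ = 4.0825, so e_3 = (-0.4082, -0.8165, 0.4082).

e_3 = (-0.4082, -0.8165, 0.4082)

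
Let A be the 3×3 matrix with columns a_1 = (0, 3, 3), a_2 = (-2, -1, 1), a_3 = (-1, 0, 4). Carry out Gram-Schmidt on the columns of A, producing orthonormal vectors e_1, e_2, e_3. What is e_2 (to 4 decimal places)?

e_1 = a_1/‖a_1‖ = (0, 3, 3)/4.2426 = (0.0000, 0.7071, 0.7071).
r_{12} = e_1·a_2 = 0.0000.
u_2 = a_2 + 0.0000·e_1 = (-2.0000, -1.0000, 1.0000).
‖u_2‖ = 2.4495, so e_2 = (-0.8165, -0.4082, 0.4082).

e_2 = (-0.8165, -0.4082, 0.4082)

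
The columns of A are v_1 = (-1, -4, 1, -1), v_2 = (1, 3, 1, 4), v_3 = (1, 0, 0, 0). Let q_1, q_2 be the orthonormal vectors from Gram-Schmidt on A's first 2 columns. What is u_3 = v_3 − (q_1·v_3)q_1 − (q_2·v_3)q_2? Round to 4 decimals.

u_3 = (0.9455, -0.2062, 0.0311, -0.0895)

v_1 = (-1, -4, 1, -1); ‖v_1‖ = 4.3589, so q_1 = (-0.2294, -0.9177, 0.2294, -0.2294).
q_1·v_2 = (-0.2294)·1 + (-0.9177)·3 + 0.2294·1 + (-0.2294)·4 = -3.6707.
u_2 = v_2 + 3.6707·q_1 = (0.1579, -0.3684, 1.8421, 3.1579).
‖u_2‖ = 3.6778, so q_2 = (0.0429, -0.1002, 0.5009, 0.8586).
q_1·v_3 = (-0.2294)·1 + (-0.9177)·0 + 0.2294·0 + (-0.2294)·0 = -0.2294; q_2·v_3 = 0.0429·1 + (-0.1002)·0 + 0.5009·0 + 0.8586·0 = 0.0429.
u_3 = v_3 + 0.2294·q_1 − 0.0429·q_2 = (0.9455, -0.2062, 0.0311, -0.0895).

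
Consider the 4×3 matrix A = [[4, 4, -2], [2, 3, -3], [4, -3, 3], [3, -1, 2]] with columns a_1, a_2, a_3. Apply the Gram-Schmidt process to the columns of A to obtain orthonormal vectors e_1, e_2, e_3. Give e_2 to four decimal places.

a_1 = (4, 2, 4, 3); ‖a_1‖ = 6.7082, so e_1 = (0.5963, 0.2981, 0.5963, 0.4472).
e_1·a_2 = 0.5963·4 + 0.2981·3 + 0.5963·(-3) + 0.4472·(-1) = 1.0435.
u_2 = a_2 − 1.0435·e_1 = (3.3778, 2.6889, -3.6222, -1.4667).
‖u_2‖ = 5.8233, so e_2 = (0.5800, 0.4617, -0.6220, -0.2519).

e_2 = (0.5800, 0.4617, -0.6220, -0.2519)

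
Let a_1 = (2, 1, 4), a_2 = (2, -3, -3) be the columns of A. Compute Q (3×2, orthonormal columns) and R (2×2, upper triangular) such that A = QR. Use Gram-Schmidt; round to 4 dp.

e_1 = a_1/‖a_1‖ = (2, 1, 4)/4.5826 = (0.4364, 0.2182, 0.8729).
r_{12} = e_1·a_2 = -2.4004.
u_2 = a_2 + 2.4004·e_1 = (3.0476, -2.4762, -0.9048).
‖u_2‖ = 4.0297, so e_2 = (0.7563, -0.6145, -0.2245).

Q = [[0.4364, 0.7563], [0.2182, -0.6145], [0.8729, -0.2245]], R = [[4.5826, -2.4004], [0.0000, 4.0297]]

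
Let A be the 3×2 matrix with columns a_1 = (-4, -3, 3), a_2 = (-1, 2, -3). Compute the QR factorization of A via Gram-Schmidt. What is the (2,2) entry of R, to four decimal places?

a_1 = (-4, -3, 3); ‖a_1‖ = 5.8310, so q_1 = (-0.6860, -0.5145, 0.5145).
q_1·a_2 = (-0.6860)·(-1) + (-0.5145)·2 + 0.5145·(-3) = -1.8865.
u_2 = a_2 + 1.8865·q_1 = (-2.2941, 1.0294, -2.0294).
r_{22} = ‖u_2‖ = 3.2313.

r_{22} = 3.2313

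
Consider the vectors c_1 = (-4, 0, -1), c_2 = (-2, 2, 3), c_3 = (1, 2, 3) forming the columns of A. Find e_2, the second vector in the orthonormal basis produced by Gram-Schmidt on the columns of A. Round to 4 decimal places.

e_2 = (-0.2090, 0.5075, 0.8359)

c_1 = (-4, 0, -1); ‖c_1‖ = 4.1231, so e_1 = (-0.9701, 0.0000, -0.2425).
e_1·c_2 = (-0.9701)·(-2) + 0.0000·2 + (-0.2425)·3 = 1.2127.
u_2 = c_2 − 1.2127·e_1 = (-0.8235, 2.0000, 3.2941).
‖u_2‖ = 3.9407, so e_2 = (-0.2090, 0.5075, 0.8359).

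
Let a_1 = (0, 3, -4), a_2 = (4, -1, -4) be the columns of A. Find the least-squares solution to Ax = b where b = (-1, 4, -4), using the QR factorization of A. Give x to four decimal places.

x = (1.2500, -0.2500)

a_1 = (0, 3, -4); ‖a_1‖ = 5.0000, so e_1 = (0.0000, 0.6000, -0.8000).
e_1·a_2 = 0.0000·4 + 0.6000·(-1) + (-0.8000)·(-4) = 2.6000.
u_2 = a_2 − 2.6000·e_1 = (4.0000, -2.5600, -1.9200).
‖u_2‖ = 5.1225, so e_2 = (0.7809, -0.4998, -0.3748).
Qᵀb = (5.6000, -1.2806).
Back-substitute: x_2 = -1.2806/5.1225 = -0.2500.
x_1 = (5.6000 − 2.6000·(-0.2500))/5.0000 = 1.2500.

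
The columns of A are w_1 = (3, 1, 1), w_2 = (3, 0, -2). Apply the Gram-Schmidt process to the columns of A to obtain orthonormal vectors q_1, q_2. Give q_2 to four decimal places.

q_2 = (0.3732, -0.2177, -0.9019)

w_1 = (3, 1, 1); ‖w_1‖ = 3.3166, so q_1 = (0.9045, 0.3015, 0.3015).
q_1·w_2 = 0.9045·3 + 0.3015·0 + 0.3015·(-2) = 2.1106.
u_2 = w_2 − 2.1106·q_1 = (1.0909, -0.6364, -2.6364).
‖u_2‖ = 2.9233, so q_2 = (0.3732, -0.2177, -0.9019).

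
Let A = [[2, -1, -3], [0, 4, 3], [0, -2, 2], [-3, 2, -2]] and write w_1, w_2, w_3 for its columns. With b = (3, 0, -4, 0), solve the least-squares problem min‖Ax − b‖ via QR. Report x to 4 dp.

q_1 = w_1/‖w_1‖ = (2, 0, 0, -3)/3.6056 = (0.5547, 0.0000, 0.0000, -0.8321).
r_{12} = q_1·w_2 = -2.2188.
u_2 = w_2 + 2.2188·q_1 = (0.2308, 4.0000, -2.0000, 0.1538).
‖u_2‖ = 4.4807, so q_2 = (0.0515, 0.8927, -0.4464, 0.0343).
r_{13} = q_1·w_3 = 0.0000; r_{23} = q_2·w_3 = 1.5622.
u_3 = w_3 + 0.0000·q_1 − 1.5622·q_2 = (-3.0805, 1.6054, 2.6973, -2.0536).
‖u_3‖ = 4.8538, so q_3 = (-0.6346, 0.3307, 0.5557, -0.4231).
Qᵀb = (1.6641, 1.9399, -4.1268).
Back-substitute: x_3 = -4.1268/4.8538 = -0.8502.
x_2 = (1.9399 − 1.5622·(-0.8502))/4.4807 = 0.7294.
x_1 = (1.6641 + 2.2188·0.7294 + 0.0000·(-0.8502))/3.6056 = 0.9104.

x = (0.9104, 0.7294, -0.8502)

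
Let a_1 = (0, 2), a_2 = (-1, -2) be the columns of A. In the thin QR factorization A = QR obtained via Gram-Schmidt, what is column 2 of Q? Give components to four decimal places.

a_1 = (0, 2); ‖a_1‖ = 2.0000, so q_1 = (0.0000, 1.0000).
q_1·a_2 = 0.0000·(-1) + 1.0000·(-2) = -2.0000.
u_2 = a_2 + 2.0000·q_1 = (-1.0000, 0.0000).
‖u_2‖ = 1.0000, so q_2 = (-1.0000, 0.0000).

q_2 = (-1.0000, 0.0000)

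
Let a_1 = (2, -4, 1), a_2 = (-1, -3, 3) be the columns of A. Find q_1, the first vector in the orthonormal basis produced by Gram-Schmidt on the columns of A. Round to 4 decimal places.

q_1 = (0.4364, -0.8729, 0.2182)

q_1 = a_1/‖a_1‖ = (2, -4, 1)/4.5826 = (0.4364, -0.8729, 0.2182).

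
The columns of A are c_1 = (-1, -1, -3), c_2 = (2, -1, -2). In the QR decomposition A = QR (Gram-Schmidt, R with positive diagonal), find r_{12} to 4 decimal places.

r_{12} = 1.5076

c_1 = (-1, -1, -3); ‖c_1‖ = 3.3166, so q_1 = (-0.3015, -0.3015, -0.9045).
r_{12} = q_1·c_2 = 1.5076.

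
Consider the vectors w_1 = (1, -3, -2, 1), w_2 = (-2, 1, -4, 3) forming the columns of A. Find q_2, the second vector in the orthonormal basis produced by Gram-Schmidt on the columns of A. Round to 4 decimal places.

q_2 = (-0.4568, 0.4188, -0.6091, 0.4949)

w_1 = (1, -3, -2, 1); ‖w_1‖ = 3.8730, so q_1 = (0.2582, -0.7746, -0.5164, 0.2582).
q_1·w_2 = 0.2582·(-2) + (-0.7746)·1 + (-0.5164)·(-4) + 0.2582·3 = 1.5492.
u_2 = w_2 − 1.5492·q_1 = (-2.4000, 2.2000, -3.2000, 2.6000).
‖u_2‖ = 5.2536, so q_2 = (-0.4568, 0.4188, -0.6091, 0.4949).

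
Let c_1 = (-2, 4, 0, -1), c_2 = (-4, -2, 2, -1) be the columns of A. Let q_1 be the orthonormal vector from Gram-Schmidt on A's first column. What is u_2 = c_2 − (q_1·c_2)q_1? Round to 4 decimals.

c_1 = (-2, 4, 0, -1); ‖c_1‖ = 4.5826, so q_1 = (-0.4364, 0.8729, 0.0000, -0.2182).
q_1·c_2 = (-0.4364)·(-4) + 0.8729·(-2) + 0.0000·2 + (-0.2182)·(-1) = 0.2182.
u_2 = c_2 − 0.2182·q_1 = (-3.9048, -2.1905, 2.0000, -0.9524).

u_2 = (-3.9048, -2.1905, 2.0000, -0.9524)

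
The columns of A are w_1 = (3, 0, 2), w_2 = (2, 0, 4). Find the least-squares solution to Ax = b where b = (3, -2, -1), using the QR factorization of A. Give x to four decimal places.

e_1 = w_1/‖w_1‖ = (3, 0, 2)/3.6056 = (0.8321, 0.0000, 0.5547).
r_{12} = e_1·w_2 = 3.8829.
u_2 = w_2 − 3.8829·e_1 = (-1.2308, 0.0000, 1.8462).
‖u_2‖ = 2.2188, so e_2 = (-0.5547, 0.0000, 0.8321).
Qᵀb = (1.9415, -2.4962).
Back-substitute: x_2 = -2.4962/2.2188 = -1.1250.
x_1 = (1.9415 − 3.8829·(-1.1250))/3.6056 = 1.7500.

x = (1.7500, -1.1250)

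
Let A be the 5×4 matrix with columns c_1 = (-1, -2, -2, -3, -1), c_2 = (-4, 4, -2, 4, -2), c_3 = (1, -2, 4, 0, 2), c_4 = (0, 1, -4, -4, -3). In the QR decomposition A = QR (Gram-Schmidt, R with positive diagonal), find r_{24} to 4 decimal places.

c_1 = (-1, -2, -2, -3, -1); ‖c_1‖ = 4.3589, so q_1 = (-0.2294, -0.4588, -0.4588, -0.6882, -0.2294).
q_1·c_2 = (-0.2294)·(-4) + (-0.4588)·4 + (-0.4588)·(-2) + (-0.6882)·4 + (-0.2294)·(-2) = -2.2942.
u_2 = c_2 + 2.2942·q_1 = (-4.5263, 2.9474, -3.0526, 2.4211, -2.5263).
‖u_2‖ = 7.1230, so q_2 = (-0.6355, 0.4138, -0.4286, 0.3399, -0.3547).
r_{24} = q_2·c_4 = 1.8325.

r_{24} = 1.8325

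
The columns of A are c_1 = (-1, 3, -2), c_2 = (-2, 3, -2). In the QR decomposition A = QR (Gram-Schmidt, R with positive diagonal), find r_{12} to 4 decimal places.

r_{12} = 4.0089

c_1 = (-1, 3, -2); ‖c_1‖ = 3.7417, so e_1 = (-0.2673, 0.8018, -0.5345).
r_{12} = e_1·c_2 = 4.0089.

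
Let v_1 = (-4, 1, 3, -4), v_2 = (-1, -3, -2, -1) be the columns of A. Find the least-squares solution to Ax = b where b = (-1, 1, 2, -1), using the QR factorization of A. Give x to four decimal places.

e_1 = v_1/‖v_1‖ = (-4, 1, 3, -4)/6.4807 = (-0.6172, 0.1543, 0.4629, -0.6172).
r_{12} = e_1·v_2 = -0.1543.
u_2 = v_2 + 0.1543·e_1 = (-1.0952, -2.9762, -1.9286, -1.0952).
‖u_2‖ = 3.8699, so e_2 = (-0.2830, -0.7691, -0.4984, -0.2830).
Qᵀb = (2.3146, -1.1997).
Back-substitute: x_2 = -1.1997/3.8699 = -0.3100.
x_1 = (2.3146 + 0.1543·(-0.3100))/6.4807 = 0.3498.

x = (0.3498, -0.3100)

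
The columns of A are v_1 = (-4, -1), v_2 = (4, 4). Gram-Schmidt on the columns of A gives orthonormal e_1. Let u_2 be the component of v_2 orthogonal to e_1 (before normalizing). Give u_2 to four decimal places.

u_2 = (-0.7059, 2.8235)

v_1 = (-4, -1); ‖v_1‖ = 4.1231, so e_1 = (-0.9701, -0.2425).
e_1·v_2 = (-0.9701)·4 + (-0.2425)·4 = -4.8507.
u_2 = v_2 + 4.8507·e_1 = (-0.7059, 2.8235).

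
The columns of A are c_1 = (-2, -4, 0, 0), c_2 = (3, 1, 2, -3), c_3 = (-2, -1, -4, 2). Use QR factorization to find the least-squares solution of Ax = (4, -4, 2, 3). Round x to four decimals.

x = (0.5619, -0.0368, -0.4507)

c_1 = (-2, -4, 0, 0); ‖c_1‖ = 4.4721, so q_1 = (-0.4472, -0.8944, 0.0000, 0.0000).
q_1·c_2 = (-0.4472)·3 + (-0.8944)·1 + 0.0000·2 + 0.0000·(-3) = -2.2361.
u_2 = c_2 + 2.2361·q_1 = (2.0000, -1.0000, 2.0000, -3.0000).
‖u_2‖ = 4.2426, so q_2 = (0.4714, -0.2357, 0.4714, -0.7071).
q_1·c_3 = (-0.4472)·(-2) + (-0.8944)·(-1) + 0.0000·(-4) + 0.0000·2 = 1.7889; q_2·c_3 = 0.4714·(-2) + (-0.2357)·(-1) + 0.4714·(-4) + (-0.7071)·2 = -4.0069.
u_3 = c_3 − 1.7889·q_1 + 4.0069·q_2 = (0.6889, -0.3444, -2.1111, -0.8333).
‖u_3‖ = 2.3968, so q_3 = (0.2874, -0.1437, -0.8808, -0.3477).
Qᵀb = (1.7889, 1.6499, -1.0802).
Back-substitute: x_3 = -1.0802/2.3968 = -0.4507.
x_2 = (1.6499 + 4.0069·(-0.4507))/4.2426 = -0.0368.
x_1 = (1.7889 + 2.2361·(-0.0368) − 1.7889·(-0.4507))/4.4721 = 0.5619.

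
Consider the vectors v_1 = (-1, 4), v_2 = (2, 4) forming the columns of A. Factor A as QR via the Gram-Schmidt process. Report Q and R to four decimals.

Q = [[-0.2425, 0.9701], [0.9701, 0.2425]], R = [[4.1231, 3.3955], [0.0000, 2.9104]]

e_1 = v_1/‖v_1‖ = (-1, 4)/4.1231 = (-0.2425, 0.9701).
r_{12} = e_1·v_2 = 3.3955.
u_2 = v_2 − 3.3955·e_1 = (2.8235, 0.7059).
‖u_2‖ = 2.9104, so e_2 = (0.9701, 0.2425).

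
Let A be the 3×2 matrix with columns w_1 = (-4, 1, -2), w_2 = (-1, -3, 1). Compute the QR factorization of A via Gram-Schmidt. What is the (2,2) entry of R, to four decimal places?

r_{22} = 3.3094

w_1 = (-4, 1, -2); ‖w_1‖ = 4.5826, so q_1 = (-0.8729, 0.2182, -0.4364).
q_1·w_2 = (-0.8729)·(-1) + 0.2182·(-3) + (-0.4364)·1 = -0.2182.
u_2 = w_2 + 0.2182·q_1 = (-1.1905, -2.9524, 0.9048).
r_{22} = ‖u_2‖ = 3.3094.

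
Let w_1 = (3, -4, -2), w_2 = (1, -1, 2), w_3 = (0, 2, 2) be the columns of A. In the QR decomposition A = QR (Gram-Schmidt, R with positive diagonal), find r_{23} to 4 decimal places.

w_1 = (3, -4, -2); ‖w_1‖ = 5.3852, so e_1 = (0.5571, -0.7428, -0.3714).
e_1·w_2 = 0.5571·1 + (-0.7428)·(-1) + (-0.3714)·2 = 0.5571.
u_2 = w_2 − 0.5571·e_1 = (0.6897, -0.5862, 2.2069).
‖u_2‖ = 2.3853, so e_2 = (0.2891, -0.2458, 0.9252).
r_{23} = e_2·w_3 = 1.3589.

r_{23} = 1.3589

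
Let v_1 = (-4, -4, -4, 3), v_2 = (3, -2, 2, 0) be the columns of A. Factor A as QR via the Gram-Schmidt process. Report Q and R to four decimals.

v_1 = (-4, -4, -4, 3); ‖v_1‖ = 7.5498, so e_1 = (-0.5298, -0.5298, -0.5298, 0.3974).
e_1·v_2 = (-0.5298)·3 + (-0.5298)·(-2) + (-0.5298)·2 + 0.3974·0 = -1.5894.
u_2 = v_2 + 1.5894·e_1 = (2.1579, -2.8421, 1.1579, 0.6316).
‖u_2‖ = 3.8044, so e_2 = (0.5672, -0.7471, 0.3044, 0.1660).

Q = [[-0.5298, 0.5672], [-0.5298, -0.7471], [-0.5298, 0.3044], [0.3974, 0.1660]], R = [[7.5498, -1.5894], [0.0000, 3.8044]]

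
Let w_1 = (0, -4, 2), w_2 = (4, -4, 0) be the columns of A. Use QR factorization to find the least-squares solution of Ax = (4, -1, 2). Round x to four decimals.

x = (-0.1667, 0.7083)

w_1 = (0, -4, 2); ‖w_1‖ = 4.4721, so e_1 = (0.0000, -0.8944, 0.4472).
e_1·w_2 = 0.0000·4 + (-0.8944)·(-4) + 0.4472·0 = 3.5777.
u_2 = w_2 − 3.5777·e_1 = (4.0000, -0.8000, -1.6000).
‖u_2‖ = 4.3818, so e_2 = (0.9129, -0.1826, -0.3651).
Qᵀb = (1.7889, 3.1038).
Back-substitute: x_2 = 3.1038/4.3818 = 0.7083.
x_1 = (1.7889 − 3.5777·0.7083)/4.4721 = -0.1667.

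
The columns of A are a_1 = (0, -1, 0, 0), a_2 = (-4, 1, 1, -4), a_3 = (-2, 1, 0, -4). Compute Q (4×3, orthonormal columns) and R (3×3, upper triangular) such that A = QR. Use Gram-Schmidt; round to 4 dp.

a_1 = (0, -1, 0, 0); ‖a_1‖ = 1.0000, so q_1 = (0.0000, -1.0000, 0.0000, 0.0000).
q_1·a_2 = 0.0000·(-4) + (-1.0000)·1 + 0.0000·1 + 0.0000·(-4) = -1.0000.
u_2 = a_2 + 1.0000·q_1 = (-4.0000, 0.0000, 1.0000, -4.0000).
‖u_2‖ = 5.7446, so q_2 = (-0.6963, 0.0000, 0.1741, -0.6963).
q_1·a_3 = 0.0000·(-2) + (-1.0000)·1 + 0.0000·0 + 0.0000·(-4) = -1.0000; q_2·a_3 = (-0.6963)·(-2) + 0.0000·1 + 0.1741·0 + (-0.6963)·(-4) = 4.1779.
u_3 = a_3 + 1.0000·q_1 − 4.1779·q_2 = (0.9091, 0.0000, -0.7273, -1.0909).
‖u_3‖ = 1.5954, so q_3 = (0.5698, 0.0000, -0.4558, -0.6838).

Q = [[0.0000, -0.6963, 0.5698], [-1.0000, 0.0000, 0.0000], [0.0000, 0.1741, -0.4558], [0.0000, -0.6963, -0.6838]], R = [[1.0000, -1.0000, -1.0000], [0.0000, 5.7446, 4.1779], [0.0000, 0.0000, 1.5954]]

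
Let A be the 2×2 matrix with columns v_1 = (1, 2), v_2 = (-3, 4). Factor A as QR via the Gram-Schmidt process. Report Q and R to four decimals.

Q = [[0.4472, -0.8944], [0.8944, 0.4472]], R = [[2.2361, 2.2361], [0.0000, 4.4721]]

q_1 = v_1/‖v_1‖ = (1, 2)/2.2361 = (0.4472, 0.8944).
r_{12} = q_1·v_2 = 2.2361.
u_2 = v_2 − 2.2361·q_1 = (-4.0000, 2.0000).
‖u_2‖ = 4.4721, so q_2 = (-0.8944, 0.4472).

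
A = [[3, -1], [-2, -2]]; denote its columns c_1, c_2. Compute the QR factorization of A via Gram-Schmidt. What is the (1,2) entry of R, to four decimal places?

r_{12} = 0.2774

c_1 = (3, -2); ‖c_1‖ = 3.6056, so e_1 = (0.8321, -0.5547).
r_{12} = e_1·c_2 = 0.2774.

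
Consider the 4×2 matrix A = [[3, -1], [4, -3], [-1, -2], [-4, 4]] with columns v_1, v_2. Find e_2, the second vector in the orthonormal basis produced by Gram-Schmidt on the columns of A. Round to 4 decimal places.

v_1 = (3, 4, -1, -4); ‖v_1‖ = 6.4807, so e_1 = (0.4629, 0.6172, -0.1543, -0.6172).
e_1·v_2 = 0.4629·(-1) + 0.6172·(-3) + (-0.1543)·(-2) + (-0.6172)·4 = -4.4748.
u_2 = v_2 + 4.4748·e_1 = (1.0714, -0.2381, -2.6905, 1.2381).
‖u_2‖ = 3.1585, so e_2 = (0.3392, -0.0754, -0.8518, 0.3920).

e_2 = (0.3392, -0.0754, -0.8518, 0.3920)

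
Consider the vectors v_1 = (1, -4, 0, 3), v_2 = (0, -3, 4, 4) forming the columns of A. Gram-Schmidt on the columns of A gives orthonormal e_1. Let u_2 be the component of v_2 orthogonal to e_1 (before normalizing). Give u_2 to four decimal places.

e_1 = v_1/‖v_1‖ = (1, -4, 0, 3)/5.0990 = (0.1961, -0.7845, 0.0000, 0.5883).
r_{12} = e_1·v_2 = 4.7068.
u_2 = v_2 − 4.7068·e_1 = (-0.9231, 0.6923, 4.0000, 1.2308).

u_2 = (-0.9231, 0.6923, 4.0000, 1.2308)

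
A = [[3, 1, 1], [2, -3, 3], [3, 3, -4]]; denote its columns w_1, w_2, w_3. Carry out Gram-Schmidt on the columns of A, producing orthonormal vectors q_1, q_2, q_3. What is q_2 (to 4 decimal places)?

w_1 = (3, 2, 3); ‖w_1‖ = 4.6904, so q_1 = (0.6396, 0.4264, 0.6396).
q_1·w_2 = 0.6396·1 + 0.4264·(-3) + 0.6396·3 = 1.2792.
u_2 = w_2 − 1.2792·q_1 = (0.1818, -3.5455, 2.1818).
‖u_2‖ = 4.1670, so q_2 = (0.0436, -0.8508, 0.5236).

q_2 = (0.0436, -0.8508, 0.5236)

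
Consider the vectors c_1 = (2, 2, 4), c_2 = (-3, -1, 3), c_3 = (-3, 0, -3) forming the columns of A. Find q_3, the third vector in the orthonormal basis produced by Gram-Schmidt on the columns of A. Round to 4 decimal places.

c_1 = (2, 2, 4); ‖c_1‖ = 4.8990, so q_1 = (0.4082, 0.4082, 0.8165).
q_1·c_2 = 0.4082·(-3) + 0.4082·(-1) + 0.8165·3 = 0.8165.
u_2 = c_2 − 0.8165·q_1 = (-3.3333, -1.3333, 2.3333).
‖u_2‖ = 4.2817, so q_2 = (-0.7785, -0.3114, 0.5449).
q_1·c_3 = 0.4082·(-3) + 0.4082·0 + 0.8165·(-3) = -3.6742; q_2·c_3 = (-0.7785)·(-3) + (-0.3114)·0 + 0.5449·(-3) = 0.7006.
u_3 = c_3 + 3.6742·q_1 − 0.7006·q_2 = (-0.9545, 1.7182, -0.3818).
‖u_3‖ = 2.0023, so q_3 = (-0.4767, 0.8581, -0.1907).

q_3 = (-0.4767, 0.8581, -0.1907)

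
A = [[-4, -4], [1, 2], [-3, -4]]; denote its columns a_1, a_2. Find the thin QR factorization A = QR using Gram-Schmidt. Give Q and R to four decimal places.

Q = [[-0.7845, 0.5230], [0.1961, 0.7191], [-0.5883, -0.4576]], R = [[5.0990, 5.8835], [0.0000, 1.1767]]

a_1 = (-4, 1, -3); ‖a_1‖ = 5.0990, so e_1 = (-0.7845, 0.1961, -0.5883).
e_1·a_2 = (-0.7845)·(-4) + 0.1961·2 + (-0.5883)·(-4) = 5.8835.
u_2 = a_2 − 5.8835·e_1 = (0.6154, 0.8462, -0.5385).
‖u_2‖ = 1.1767, so e_2 = (0.5230, 0.7191, -0.4576).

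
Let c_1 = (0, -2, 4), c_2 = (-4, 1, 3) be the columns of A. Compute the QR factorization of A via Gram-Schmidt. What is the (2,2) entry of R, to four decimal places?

c_1 = (0, -2, 4); ‖c_1‖ = 4.4721, so q_1 = (0.0000, -0.4472, 0.8944).
q_1·c_2 = 0.0000·(-4) + (-0.4472)·1 + 0.8944·3 = 2.2361.
u_2 = c_2 − 2.2361·q_1 = (-4.0000, 2.0000, 1.0000).
r_{22} = ‖u_2‖ = 4.5826.

r_{22} = 4.5826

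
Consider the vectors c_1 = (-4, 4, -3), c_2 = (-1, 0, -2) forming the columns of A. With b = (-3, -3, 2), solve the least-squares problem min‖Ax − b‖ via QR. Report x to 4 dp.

x = (-0.1905, 0.1810)

c_1 = (-4, 4, -3); ‖c_1‖ = 6.4031, so e_1 = (-0.6247, 0.6247, -0.4685).
e_1·c_2 = (-0.6247)·(-1) + 0.6247·0 + (-0.4685)·(-2) = 1.5617.
u_2 = c_2 − 1.5617·e_1 = (-0.0244, -0.9756, -1.2683).
‖u_2‖ = 1.6003, so e_2 = (-0.0152, -0.6096, -0.7925).
Qᵀb = (-0.9370, 0.2896).
Back-substitute: x_2 = 0.2896/1.6003 = 0.1810.
x_1 = (-0.9370 − 1.5617·0.1810)/6.4031 = -0.1905.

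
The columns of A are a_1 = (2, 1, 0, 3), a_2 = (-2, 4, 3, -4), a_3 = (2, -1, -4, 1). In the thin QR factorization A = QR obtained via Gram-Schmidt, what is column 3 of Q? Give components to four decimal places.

e_1 = a_1/‖a_1‖ = (2, 1, 0, 3)/3.7417 = (0.5345, 0.2673, 0.0000, 0.8018).
r_{12} = e_1·a_2 = -3.2071.
u_2 = a_2 + 3.2071·e_1 = (-0.2857, 4.8571, 3.0000, -1.4286).
‖u_2‖ = 5.8919, so e_2 = (-0.0485, 0.8244, 0.5092, -0.2425).
r_{13} = e_1·a_3 = 1.6036; r_{23} = e_2·a_3 = -3.2005.
u_3 = a_3 − 1.6036·e_1 + 3.2005·e_2 = (0.9877, 1.2099, -2.3704, -1.0617).
‖u_3‖ = 3.0307, so e_3 = (0.3259, 0.3992, -0.7821, -0.3503).

e_3 = (0.3259, 0.3992, -0.7821, -0.3503)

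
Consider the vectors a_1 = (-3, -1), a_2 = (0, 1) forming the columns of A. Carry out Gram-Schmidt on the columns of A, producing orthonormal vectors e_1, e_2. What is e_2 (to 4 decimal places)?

a_1 = (-3, -1); ‖a_1‖ = 3.1623, so e_1 = (-0.9487, -0.3162).
e_1·a_2 = (-0.9487)·0 + (-0.3162)·1 = -0.3162.
u_2 = a_2 + 0.3162·e_1 = (-0.3000, 0.9000).
‖u_2‖ = 0.9487, so e_2 = (-0.3162, 0.9487).

e_2 = (-0.3162, 0.9487)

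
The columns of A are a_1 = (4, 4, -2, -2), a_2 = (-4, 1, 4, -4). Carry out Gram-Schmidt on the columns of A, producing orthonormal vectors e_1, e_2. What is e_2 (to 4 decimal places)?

e_1 = a_1/‖a_1‖ = (4, 4, -2, -2)/6.3246 = (0.6325, 0.6325, -0.3162, -0.3162).
r_{12} = e_1·a_2 = -1.8974.
u_2 = a_2 + 1.8974·e_1 = (-2.8000, 2.2000, 3.4000, -4.6000).
‖u_2‖ = 6.7380, so e_2 = (-0.4156, 0.3265, 0.5046, -0.6827).

e_2 = (-0.4156, 0.3265, 0.5046, -0.6827)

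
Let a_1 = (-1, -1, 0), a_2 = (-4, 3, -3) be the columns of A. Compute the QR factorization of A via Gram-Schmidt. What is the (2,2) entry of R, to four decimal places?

a_1 = (-1, -1, 0); ‖a_1‖ = 1.4142, so e_1 = (-0.7071, -0.7071, 0.0000).
e_1·a_2 = (-0.7071)·(-4) + (-0.7071)·3 + 0.0000·(-3) = 0.7071.
u_2 = a_2 − 0.7071·e_1 = (-3.5000, 3.5000, -3.0000).
r_{22} = ‖u_2‖ = 5.7879.

r_{22} = 5.7879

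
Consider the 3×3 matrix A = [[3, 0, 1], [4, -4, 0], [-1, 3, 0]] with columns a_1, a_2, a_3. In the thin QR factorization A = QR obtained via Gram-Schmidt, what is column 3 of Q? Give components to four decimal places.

e_3 = (0.4706, -0.5294, -0.7059)

e_1 = a_1/‖a_1‖ = (3, 4, -1)/5.0990 = (0.5883, 0.7845, -0.1961).
r_{12} = e_1·a_2 = -3.7262.
u_2 = a_2 + 3.7262·e_1 = (2.1923, -1.0769, 2.2692).
‖u_2‖ = 3.3340, so e_2 = (0.6576, -0.3230, 0.6806).
r_{13} = e_1·a_3 = 0.5883; r_{23} = e_2·a_3 = 0.6576.
u_3 = a_3 − 0.5883·e_1 − 0.6576·e_2 = (0.2215, -0.2491, -0.3322).
‖u_3‖ = 0.4706, so e_3 = (0.4706, -0.5294, -0.7059).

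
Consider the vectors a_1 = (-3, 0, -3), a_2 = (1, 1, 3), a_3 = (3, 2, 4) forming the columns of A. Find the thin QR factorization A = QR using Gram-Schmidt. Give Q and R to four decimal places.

a_1 = (-3, 0, -3); ‖a_1‖ = 4.2426, so q_1 = (-0.7071, 0.0000, -0.7071).
q_1·a_2 = (-0.7071)·1 + 0.0000·1 + (-0.7071)·3 = -2.8284.
u_2 = a_2 + 2.8284·q_1 = (-1.0000, 1.0000, 1.0000).
‖u_2‖ = 1.7321, so q_2 = (-0.5774, 0.5774, 0.5774).
q_1·a_3 = (-0.7071)·3 + 0.0000·2 + (-0.7071)·4 = -4.9497; q_2·a_3 = (-0.5774)·3 + 0.5774·2 + 0.5774·4 = 1.7321.
u_3 = a_3 + 4.9497·q_1 − 1.7321·q_2 = (0.5000, 1.0000, -0.5000).
‖u_3‖ = 1.2247, so q_3 = (0.4082, 0.8165, -0.4082).

Q = [[-0.7071, -0.5774, 0.4082], [0.0000, 0.5774, 0.8165], [-0.7071, 0.5774, -0.4082]], R = [[4.2426, -2.8284, -4.9497], [0.0000, 1.7321, 1.7321], [0.0000, 0.0000, 1.2247]]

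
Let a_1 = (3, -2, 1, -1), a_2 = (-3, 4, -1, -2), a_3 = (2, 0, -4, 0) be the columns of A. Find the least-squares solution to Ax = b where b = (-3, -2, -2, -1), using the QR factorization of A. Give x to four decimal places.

a_1 = (3, -2, 1, -1); ‖a_1‖ = 3.8730, so e_1 = (0.7746, -0.5164, 0.2582, -0.2582).
e_1·a_2 = 0.7746·(-3) + (-0.5164)·4 + 0.2582·(-1) + (-0.2582)·(-2) = -4.1312.
u_2 = a_2 + 4.1312·e_1 = (0.2000, 1.8667, 0.0667, -3.0667).
‖u_2‖ = 3.5963, so e_2 = (0.0556, 0.5191, 0.0185, -0.8527).
e_1·a_3 = 0.7746·2 + (-0.5164)·0 + 0.2582·(-4) + (-0.2582)·0 = 0.5164; e_2·a_3 = 0.0556·2 + 0.5191·0 + 0.0185·(-4) + (-0.8527)·0 = 0.0371.
u_3 = a_3 − 0.5164·e_1 − 0.0371·e_2 = (1.5979, 0.2474, -4.1340, 0.1649).
‖u_3‖ = 4.4421, so e_3 = (0.3597, 0.0557, -0.9307, 0.0371).
Qᵀb = (-1.5492, -0.3893, 0.6336).
Back-substitute: x_3 = 0.6336/4.4421 = 0.1426.
x_2 = (-0.3893 − 0.0371·0.1426)/3.5963 = -0.1097.
x_1 = (-1.5492 + 4.1312·(-0.1097) − 0.5164·0.1426)/3.8730 = -0.5361.

x = (-0.5361, -0.1097, 0.1426)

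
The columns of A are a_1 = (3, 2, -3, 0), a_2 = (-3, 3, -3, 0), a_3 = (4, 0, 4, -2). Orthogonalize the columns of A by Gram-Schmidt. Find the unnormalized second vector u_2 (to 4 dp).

u_2 = (-3.8182, 2.4545, -2.1818, 0.0000)

e_1 = a_1/‖a_1‖ = (3, 2, -3, 0)/4.6904 = (0.6396, 0.4264, -0.6396, 0.0000).
r_{12} = e_1·a_2 = 1.2792.
u_2 = a_2 − 1.2792·e_1 = (-3.8182, 2.4545, -2.1818, 0.0000).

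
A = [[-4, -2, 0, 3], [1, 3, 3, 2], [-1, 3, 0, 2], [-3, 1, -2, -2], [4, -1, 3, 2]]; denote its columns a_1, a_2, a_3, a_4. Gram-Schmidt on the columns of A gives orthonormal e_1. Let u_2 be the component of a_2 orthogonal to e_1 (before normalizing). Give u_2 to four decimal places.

u_2 = (-1.9070, 2.9767, 3.0233, 1.0698, -1.0930)

e_1 = a_1/‖a_1‖ = (-4, 1, -1, -3, 4)/6.5574 = (-0.6100, 0.1525, -0.1525, -0.4575, 0.6100).
r_{12} = e_1·a_2 = 0.1525.
u_2 = a_2 − 0.1525·e_1 = (-1.9070, 2.9767, 3.0233, 1.0698, -1.0930).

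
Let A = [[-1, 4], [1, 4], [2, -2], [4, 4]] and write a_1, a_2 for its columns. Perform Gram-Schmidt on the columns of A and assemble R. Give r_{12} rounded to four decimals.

a_1 = (-1, 1, 2, 4); ‖a_1‖ = 4.6904, so q_1 = (-0.2132, 0.2132, 0.4264, 0.8528).
r_{12} = q_1·a_2 = 2.5584.

r_{12} = 2.5584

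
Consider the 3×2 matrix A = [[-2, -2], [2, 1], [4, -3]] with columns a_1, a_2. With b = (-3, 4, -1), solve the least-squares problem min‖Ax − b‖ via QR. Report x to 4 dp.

x = (0.7267, 1.2400)

e_1 = a_1/‖a_1‖ = (-2, 2, 4)/4.8990 = (-0.4082, 0.4082, 0.8165).
r_{12} = e_1·a_2 = -1.2247.
u_2 = a_2 + 1.2247·e_1 = (-2.5000, 1.5000, -2.0000).
‖u_2‖ = 3.5355, so e_2 = (-0.7071, 0.4243, -0.5657).
Qᵀb = (2.0412, 4.3841).
Back-substitute: x_2 = 4.3841/3.5355 = 1.2400.
x_1 = (2.0412 + 1.2247·1.2400)/4.8990 = 0.7267.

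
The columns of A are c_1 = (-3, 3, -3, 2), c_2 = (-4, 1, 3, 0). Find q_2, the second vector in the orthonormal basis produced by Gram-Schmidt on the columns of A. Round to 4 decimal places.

q_1 = c_1/‖c_1‖ = (-3, 3, -3, 2)/5.5678 = (-0.5388, 0.5388, -0.5388, 0.3592).
r_{12} = q_1·c_2 = 1.0776.
u_2 = c_2 − 1.0776·q_1 = (-3.4194, 0.4194, 3.5806, -0.3871).
‖u_2‖ = 4.9838, so q_2 = (-0.6861, 0.0841, 0.7185, -0.0777).

q_2 = (-0.6861, 0.0841, 0.7185, -0.0777)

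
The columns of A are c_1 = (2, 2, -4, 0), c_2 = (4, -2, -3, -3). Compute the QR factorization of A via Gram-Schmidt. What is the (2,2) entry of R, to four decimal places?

r_{22} = 5.2281

c_1 = (2, 2, -4, 0); ‖c_1‖ = 4.8990, so q_1 = (0.4082, 0.4082, -0.8165, 0.0000).
q_1·c_2 = 0.4082·4 + 0.4082·(-2) + (-0.8165)·(-3) + 0.0000·(-3) = 3.2660.
u_2 = c_2 − 3.2660·q_1 = (2.6667, -3.3333, -0.3333, -3.0000).
r_{22} = ‖u_2‖ = 5.2281.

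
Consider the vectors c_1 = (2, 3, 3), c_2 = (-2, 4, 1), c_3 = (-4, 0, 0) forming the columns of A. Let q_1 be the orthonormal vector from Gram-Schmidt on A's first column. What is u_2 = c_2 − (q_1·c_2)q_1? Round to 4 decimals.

u_2 = (-3.0000, 2.5000, -0.5000)

c_1 = (2, 3, 3); ‖c_1‖ = 4.6904, so q_1 = (0.4264, 0.6396, 0.6396).
q_1·c_2 = 0.4264·(-2) + 0.6396·4 + 0.6396·1 = 2.3452.
u_2 = c_2 − 2.3452·q_1 = (-3.0000, 2.5000, -0.5000).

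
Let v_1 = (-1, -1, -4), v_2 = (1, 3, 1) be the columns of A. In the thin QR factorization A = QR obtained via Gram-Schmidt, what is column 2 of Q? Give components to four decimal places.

q_1 = v_1/‖v_1‖ = (-1, -1, -4)/4.2426 = (-0.2357, -0.2357, -0.9428).
r_{12} = q_1·v_2 = -1.8856.
u_2 = v_2 + 1.8856·q_1 = (0.5556, 2.5556, -0.7778).
‖u_2‖ = 2.7285, so q_2 = (0.2036, 0.9366, -0.2851).

q_2 = (0.2036, 0.9366, -0.2851)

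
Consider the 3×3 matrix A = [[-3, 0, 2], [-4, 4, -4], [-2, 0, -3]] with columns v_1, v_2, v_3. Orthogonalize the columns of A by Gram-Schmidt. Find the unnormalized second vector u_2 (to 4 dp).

v_1 = (-3, -4, -2); ‖v_1‖ = 5.3852, so q_1 = (-0.5571, -0.7428, -0.3714).
q_1·v_2 = (-0.5571)·0 + (-0.7428)·4 + (-0.3714)·0 = -2.9711.
u_2 = v_2 + 2.9711·q_1 = (-1.6552, 1.7931, -1.1034).

u_2 = (-1.6552, 1.7931, -1.1034)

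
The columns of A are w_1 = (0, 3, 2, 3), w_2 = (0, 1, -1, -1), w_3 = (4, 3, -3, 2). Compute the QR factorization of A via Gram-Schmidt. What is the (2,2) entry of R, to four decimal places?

w_1 = (0, 3, 2, 3); ‖w_1‖ = 4.6904, so q_1 = (0.0000, 0.6396, 0.4264, 0.6396).
q_1·w_2 = 0.0000·0 + 0.6396·1 + 0.4264·(-1) + 0.6396·(-1) = -0.4264.
u_2 = w_2 + 0.4264·q_1 = (0.0000, 1.2727, -0.8182, -0.7273).
r_{22} = ‖u_2‖ = 1.6787.

r_{22} = 1.6787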